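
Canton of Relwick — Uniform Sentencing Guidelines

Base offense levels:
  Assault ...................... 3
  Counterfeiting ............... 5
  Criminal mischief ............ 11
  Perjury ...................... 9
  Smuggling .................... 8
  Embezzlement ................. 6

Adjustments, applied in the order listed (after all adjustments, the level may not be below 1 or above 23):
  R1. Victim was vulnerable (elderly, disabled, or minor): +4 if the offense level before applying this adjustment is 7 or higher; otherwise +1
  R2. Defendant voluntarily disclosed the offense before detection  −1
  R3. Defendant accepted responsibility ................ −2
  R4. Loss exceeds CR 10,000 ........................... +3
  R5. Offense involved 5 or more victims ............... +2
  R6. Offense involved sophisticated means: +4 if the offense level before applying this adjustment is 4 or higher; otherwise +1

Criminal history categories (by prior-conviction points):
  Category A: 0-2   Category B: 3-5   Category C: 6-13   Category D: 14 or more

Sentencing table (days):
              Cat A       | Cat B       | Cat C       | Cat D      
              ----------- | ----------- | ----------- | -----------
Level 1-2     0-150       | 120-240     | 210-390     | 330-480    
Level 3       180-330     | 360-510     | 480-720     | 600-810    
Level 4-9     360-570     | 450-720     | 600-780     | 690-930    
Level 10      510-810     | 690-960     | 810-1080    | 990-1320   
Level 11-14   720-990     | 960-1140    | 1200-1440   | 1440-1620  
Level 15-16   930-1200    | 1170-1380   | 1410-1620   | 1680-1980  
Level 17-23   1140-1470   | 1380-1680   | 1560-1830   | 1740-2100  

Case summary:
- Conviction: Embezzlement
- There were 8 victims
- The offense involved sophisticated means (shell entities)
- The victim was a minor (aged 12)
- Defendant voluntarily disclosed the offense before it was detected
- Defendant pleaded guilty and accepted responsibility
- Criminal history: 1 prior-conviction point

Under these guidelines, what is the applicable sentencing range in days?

Base offense level for embezzlement: 6.
R1 applies (level before this adjustment is 6 < 7, so +1): 6 + 1 = 7.
R2 applies: 7 − 1 = 6.
R3 applies: 6 − 2 = 4.
R4 does not apply.
R5 applies: 4 + 2 = 6.
R6 applies (level before this adjustment is 6 ≥ 4, so +4): 6 + 4 = 10.
Final offense level: 10.
Criminal history: 1 prior point → Category A (0-2).
Level 10 falls in the 10 band.
Grid: Level 10 × Category A = 510-810 days.

510-810 days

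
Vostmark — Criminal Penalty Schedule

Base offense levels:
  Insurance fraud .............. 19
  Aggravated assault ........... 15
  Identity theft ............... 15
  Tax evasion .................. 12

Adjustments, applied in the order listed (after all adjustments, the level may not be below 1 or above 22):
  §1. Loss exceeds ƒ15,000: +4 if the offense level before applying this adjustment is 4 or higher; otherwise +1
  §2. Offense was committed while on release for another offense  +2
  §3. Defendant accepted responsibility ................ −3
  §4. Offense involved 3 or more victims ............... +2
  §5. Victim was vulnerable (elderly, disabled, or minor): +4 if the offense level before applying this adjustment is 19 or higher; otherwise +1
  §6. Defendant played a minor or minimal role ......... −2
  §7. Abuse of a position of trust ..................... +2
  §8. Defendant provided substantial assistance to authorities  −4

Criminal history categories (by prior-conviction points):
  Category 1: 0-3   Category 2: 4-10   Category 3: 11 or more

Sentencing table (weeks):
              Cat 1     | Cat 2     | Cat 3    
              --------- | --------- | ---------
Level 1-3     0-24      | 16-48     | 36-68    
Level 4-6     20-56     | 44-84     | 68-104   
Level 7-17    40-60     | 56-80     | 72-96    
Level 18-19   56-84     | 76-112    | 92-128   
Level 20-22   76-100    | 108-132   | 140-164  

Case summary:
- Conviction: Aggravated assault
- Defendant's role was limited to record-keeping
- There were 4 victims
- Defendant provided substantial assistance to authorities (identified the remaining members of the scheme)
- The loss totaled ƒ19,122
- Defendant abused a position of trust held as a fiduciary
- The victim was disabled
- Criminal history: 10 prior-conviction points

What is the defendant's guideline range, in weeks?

108-132 weeks

Base offense level for aggravated assault: 15.
§1 applies (level before this adjustment is 15 ≥ 4, so +4): 15 + 4 = 19.
§2 does not apply.
§3 does not apply.
§4 applies: 19 + 2 = 21.
§5 applies (level before this adjustment is 21 ≥ 19, so +4): 21 + 4 = 25.
§6 applies: 25 − 2 = 23.
§7 applies: 23 + 2 = 25.
§8 applies: 25 − 4 = 21.
Final offense level: 21.
Criminal history: 10 prior points → Category 2 (4-10).
Level 21 falls in the 20-22 band.
Grid: Level 20-22 × Category 2 = 108-132 weeks.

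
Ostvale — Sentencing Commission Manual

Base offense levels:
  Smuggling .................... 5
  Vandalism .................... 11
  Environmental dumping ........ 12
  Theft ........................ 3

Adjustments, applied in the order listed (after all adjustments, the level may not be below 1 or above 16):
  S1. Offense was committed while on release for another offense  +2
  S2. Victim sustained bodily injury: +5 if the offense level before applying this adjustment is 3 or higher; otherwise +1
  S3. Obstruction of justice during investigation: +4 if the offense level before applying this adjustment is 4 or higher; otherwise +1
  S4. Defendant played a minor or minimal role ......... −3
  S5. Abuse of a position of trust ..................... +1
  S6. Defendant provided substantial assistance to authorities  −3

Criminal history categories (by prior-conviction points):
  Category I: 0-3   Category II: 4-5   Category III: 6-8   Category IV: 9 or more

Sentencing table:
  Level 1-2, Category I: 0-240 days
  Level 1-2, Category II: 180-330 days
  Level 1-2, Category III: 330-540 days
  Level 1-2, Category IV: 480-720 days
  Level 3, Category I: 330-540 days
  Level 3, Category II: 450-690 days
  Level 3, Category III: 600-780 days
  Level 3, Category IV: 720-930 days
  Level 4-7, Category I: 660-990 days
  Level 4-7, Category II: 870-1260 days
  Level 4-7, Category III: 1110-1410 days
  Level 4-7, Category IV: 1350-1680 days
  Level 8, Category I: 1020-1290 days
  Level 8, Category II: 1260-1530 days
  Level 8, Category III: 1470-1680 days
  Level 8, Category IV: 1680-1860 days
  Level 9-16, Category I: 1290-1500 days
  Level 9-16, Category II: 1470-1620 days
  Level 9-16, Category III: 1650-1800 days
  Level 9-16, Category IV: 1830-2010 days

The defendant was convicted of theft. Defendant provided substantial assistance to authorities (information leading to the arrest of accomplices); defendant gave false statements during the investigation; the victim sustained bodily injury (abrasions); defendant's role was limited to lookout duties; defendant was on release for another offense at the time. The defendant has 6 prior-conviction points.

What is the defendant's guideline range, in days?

Base offense level for theft: 3.
S1 applies: 3 + 2 = 5.
S2 applies (level before this adjustment is 5 ≥ 3, so +5): 5 + 5 = 10.
S3 applies (level before this adjustment is 10 ≥ 4, so +4): 10 + 4 = 14.
S4 applies: 14 − 3 = 11.
S5 does not apply.
S6 applies: 11 − 3 = 8.
Final offense level: 8.
Criminal history: 6 prior points → Category III (6-8).
Level 8 falls in the 8 band.
Grid: Level 8 × Category III = 1470-1680 days.

1470-1680 days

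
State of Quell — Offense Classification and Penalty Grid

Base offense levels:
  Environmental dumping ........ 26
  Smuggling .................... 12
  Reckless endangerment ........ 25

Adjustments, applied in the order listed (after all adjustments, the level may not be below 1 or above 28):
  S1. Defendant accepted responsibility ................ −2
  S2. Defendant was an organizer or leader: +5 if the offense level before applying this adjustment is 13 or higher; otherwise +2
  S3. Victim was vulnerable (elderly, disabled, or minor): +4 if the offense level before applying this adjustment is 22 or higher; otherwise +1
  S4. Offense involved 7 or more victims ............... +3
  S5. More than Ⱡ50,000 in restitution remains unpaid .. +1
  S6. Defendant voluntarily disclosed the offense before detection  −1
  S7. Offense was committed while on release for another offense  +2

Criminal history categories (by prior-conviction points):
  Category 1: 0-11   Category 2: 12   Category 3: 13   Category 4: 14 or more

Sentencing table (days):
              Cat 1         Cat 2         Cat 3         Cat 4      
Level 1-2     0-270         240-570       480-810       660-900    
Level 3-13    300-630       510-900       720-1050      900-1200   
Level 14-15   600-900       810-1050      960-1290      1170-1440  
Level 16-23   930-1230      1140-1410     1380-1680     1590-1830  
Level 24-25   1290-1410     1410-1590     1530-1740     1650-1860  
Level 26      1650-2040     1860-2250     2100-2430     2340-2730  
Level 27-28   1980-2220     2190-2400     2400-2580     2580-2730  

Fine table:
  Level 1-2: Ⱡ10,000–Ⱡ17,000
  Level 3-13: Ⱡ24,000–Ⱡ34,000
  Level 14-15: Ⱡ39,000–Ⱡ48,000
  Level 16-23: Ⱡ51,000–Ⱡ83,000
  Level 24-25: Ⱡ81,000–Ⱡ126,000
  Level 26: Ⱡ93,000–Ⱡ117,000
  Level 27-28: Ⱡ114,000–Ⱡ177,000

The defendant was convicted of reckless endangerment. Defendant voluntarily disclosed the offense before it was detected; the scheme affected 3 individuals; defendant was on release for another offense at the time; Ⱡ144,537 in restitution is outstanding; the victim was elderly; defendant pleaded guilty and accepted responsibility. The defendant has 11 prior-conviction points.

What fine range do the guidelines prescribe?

Base offense level for reckless endangerment: 25.
S1 applies: 25 − 2 = 23.
S3 applies (level before this adjustment is 23 ≥ 22, so +4): 23 + 4 = 27.
S5 applies: 27 + 1 = 28.
S6 applies: 28 − 1 = 27.
S7 applies: 27 + 2 = 29.
Level 29 exceeds the maximum of 28; capped at 28.
Final offense level: 28.
Level 28 falls in the 27-28 band.
Fine table: Level 27-28 → Ⱡ114,000–Ⱡ177,000.

Ⱡ114,000–Ⱡ177,000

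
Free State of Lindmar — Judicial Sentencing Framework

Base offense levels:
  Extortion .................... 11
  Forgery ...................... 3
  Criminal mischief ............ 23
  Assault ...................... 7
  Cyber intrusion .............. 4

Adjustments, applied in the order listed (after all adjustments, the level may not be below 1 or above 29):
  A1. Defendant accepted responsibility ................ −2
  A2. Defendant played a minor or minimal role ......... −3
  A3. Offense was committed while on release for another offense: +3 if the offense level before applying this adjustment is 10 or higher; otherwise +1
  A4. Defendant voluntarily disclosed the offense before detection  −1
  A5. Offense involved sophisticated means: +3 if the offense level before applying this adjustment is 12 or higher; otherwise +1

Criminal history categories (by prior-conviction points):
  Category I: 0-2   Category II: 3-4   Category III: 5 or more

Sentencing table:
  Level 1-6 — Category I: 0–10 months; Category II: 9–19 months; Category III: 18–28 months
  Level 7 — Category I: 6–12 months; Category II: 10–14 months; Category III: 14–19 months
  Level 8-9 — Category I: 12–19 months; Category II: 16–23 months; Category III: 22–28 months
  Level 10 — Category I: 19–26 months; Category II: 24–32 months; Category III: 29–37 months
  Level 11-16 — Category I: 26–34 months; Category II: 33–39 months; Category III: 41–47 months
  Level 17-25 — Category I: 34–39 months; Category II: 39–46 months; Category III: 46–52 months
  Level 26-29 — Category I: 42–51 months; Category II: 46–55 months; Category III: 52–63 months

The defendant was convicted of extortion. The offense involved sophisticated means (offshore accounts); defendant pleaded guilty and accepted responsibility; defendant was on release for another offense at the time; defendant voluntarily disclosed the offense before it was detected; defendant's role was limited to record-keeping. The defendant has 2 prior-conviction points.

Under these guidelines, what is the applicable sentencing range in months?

Base offense level for extortion: 11.
A1 applies: 11 − 2 = 9.
A2 applies: 9 − 3 = 6.
A3 applies (level before this adjustment is 6 < 10, so +1): 6 + 1 = 7.
A4 applies: 7 − 1 = 6.
A5 applies (level before this adjustment is 6 < 12, so +1): 6 + 1 = 7.
Final offense level: 7.
Criminal history: 2 prior points → Category I (0-2).
Level 7 falls in the 7 band.
Grid: Level 7 × Category I = 6-12 months.

6-12 months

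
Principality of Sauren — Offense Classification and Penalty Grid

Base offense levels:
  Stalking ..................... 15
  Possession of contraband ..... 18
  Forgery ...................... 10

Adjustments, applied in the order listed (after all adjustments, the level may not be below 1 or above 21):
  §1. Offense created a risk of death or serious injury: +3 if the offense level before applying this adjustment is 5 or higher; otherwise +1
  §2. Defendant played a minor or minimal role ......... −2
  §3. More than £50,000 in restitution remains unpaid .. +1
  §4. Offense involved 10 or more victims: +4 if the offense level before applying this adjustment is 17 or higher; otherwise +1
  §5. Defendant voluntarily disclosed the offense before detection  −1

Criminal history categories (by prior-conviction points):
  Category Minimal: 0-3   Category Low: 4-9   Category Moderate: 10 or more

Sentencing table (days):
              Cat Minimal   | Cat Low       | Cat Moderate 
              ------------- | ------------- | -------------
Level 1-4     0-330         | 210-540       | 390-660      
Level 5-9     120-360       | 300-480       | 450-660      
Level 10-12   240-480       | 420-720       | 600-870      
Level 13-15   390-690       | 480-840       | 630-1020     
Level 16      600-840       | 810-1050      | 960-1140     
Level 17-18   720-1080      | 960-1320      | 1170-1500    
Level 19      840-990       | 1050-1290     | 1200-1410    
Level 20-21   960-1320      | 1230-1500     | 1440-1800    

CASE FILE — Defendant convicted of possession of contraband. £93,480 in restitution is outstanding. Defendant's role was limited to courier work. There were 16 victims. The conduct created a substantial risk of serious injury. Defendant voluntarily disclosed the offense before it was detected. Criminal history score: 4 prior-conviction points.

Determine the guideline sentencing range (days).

1230-1500 days

Base offense level for possession of contraband: 18.
§1 applies (level before this adjustment is 18 ≥ 5, so +3): 18 + 3 = 21.
§2 applies: 21 − 2 = 19.
§3 applies: 19 + 1 = 20.
§4 applies (level before this adjustment is 20 ≥ 17, so +4): 20 + 4 = 24.
§5 applies: 24 − 1 = 23.
Level 23 exceeds the maximum of 21; capped at 21.
Final offense level: 21.
Criminal history: 4 prior points → Category Low (4-9).
Level 21 falls in the 20-21 band.
Grid: Level 20-21 × Category Low = 1230-1500 days.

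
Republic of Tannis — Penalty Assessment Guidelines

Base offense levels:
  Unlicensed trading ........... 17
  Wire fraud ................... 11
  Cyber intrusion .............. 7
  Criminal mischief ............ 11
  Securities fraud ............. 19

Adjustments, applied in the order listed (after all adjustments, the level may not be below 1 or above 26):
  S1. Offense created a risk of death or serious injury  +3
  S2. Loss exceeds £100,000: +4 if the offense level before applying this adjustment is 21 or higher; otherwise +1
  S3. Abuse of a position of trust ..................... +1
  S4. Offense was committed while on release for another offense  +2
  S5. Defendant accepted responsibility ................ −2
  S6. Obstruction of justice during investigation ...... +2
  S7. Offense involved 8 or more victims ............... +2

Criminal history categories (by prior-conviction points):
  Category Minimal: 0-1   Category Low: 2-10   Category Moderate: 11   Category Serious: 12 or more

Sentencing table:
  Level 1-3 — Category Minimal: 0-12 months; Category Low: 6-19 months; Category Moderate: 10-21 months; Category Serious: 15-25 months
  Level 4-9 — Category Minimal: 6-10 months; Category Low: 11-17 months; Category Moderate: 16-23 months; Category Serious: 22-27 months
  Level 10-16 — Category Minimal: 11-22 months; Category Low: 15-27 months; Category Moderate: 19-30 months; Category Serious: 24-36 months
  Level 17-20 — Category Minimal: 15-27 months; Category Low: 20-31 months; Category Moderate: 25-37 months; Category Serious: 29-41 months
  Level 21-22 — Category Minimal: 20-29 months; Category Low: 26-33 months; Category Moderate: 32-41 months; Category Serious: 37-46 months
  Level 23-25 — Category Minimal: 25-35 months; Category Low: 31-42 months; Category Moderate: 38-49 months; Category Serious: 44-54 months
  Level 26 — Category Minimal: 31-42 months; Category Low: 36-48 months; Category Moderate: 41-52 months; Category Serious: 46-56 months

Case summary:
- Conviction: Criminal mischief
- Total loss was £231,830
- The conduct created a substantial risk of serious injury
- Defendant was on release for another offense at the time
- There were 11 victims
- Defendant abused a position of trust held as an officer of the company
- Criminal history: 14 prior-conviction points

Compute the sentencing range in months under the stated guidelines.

Base offense level for criminal mischief: 11.
S1 applies: 11 + 3 = 14.
S2 applies (level before this adjustment is 14 < 21, so +1): 14 + 1 = 15.
S3 applies: 15 + 1 = 16.
S4 applies: 16 + 2 = 18.
S7 applies: 18 + 2 = 20.
Final offense level: 20.
Criminal history: 14 prior points → Category Serious (12+).
Level 20 falls in the 17-20 band.
Grid: Level 17-20 × Category Serious = 29-41 months.

29-41 months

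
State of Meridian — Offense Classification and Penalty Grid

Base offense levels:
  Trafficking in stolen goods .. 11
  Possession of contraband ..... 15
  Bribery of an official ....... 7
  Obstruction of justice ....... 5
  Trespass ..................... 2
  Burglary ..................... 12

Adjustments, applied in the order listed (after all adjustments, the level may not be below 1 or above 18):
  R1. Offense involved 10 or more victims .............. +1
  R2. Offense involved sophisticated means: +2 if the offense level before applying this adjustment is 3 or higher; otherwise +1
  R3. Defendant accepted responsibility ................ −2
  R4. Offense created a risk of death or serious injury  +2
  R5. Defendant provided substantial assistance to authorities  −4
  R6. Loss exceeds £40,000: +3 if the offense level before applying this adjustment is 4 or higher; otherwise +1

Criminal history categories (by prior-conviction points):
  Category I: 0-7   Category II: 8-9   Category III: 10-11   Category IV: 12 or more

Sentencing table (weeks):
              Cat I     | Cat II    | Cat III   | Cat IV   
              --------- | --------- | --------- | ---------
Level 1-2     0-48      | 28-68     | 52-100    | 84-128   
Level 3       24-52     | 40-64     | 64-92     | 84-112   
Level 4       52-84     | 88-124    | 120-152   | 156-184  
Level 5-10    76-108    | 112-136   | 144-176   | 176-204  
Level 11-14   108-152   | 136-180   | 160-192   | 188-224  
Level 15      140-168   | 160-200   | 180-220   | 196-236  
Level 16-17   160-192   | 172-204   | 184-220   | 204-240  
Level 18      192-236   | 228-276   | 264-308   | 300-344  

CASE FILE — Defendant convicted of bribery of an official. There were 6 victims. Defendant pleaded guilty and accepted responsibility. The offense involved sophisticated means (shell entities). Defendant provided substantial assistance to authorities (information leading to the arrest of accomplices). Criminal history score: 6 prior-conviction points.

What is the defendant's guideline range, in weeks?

Base offense level for bribery of an official: 7.
R1 does not apply.
R2 applies (level before this adjustment is 7 ≥ 3, so +2): 7 + 2 = 9.
R3 applies: 9 − 2 = 7.
R4 does not apply.
R5 applies: 7 − 4 = 3.
R6 does not apply.
Final offense level: 3.
Criminal history: 6 prior points → Category I (0-7).
Level 3 falls in the 3 band.
Grid: Level 3 × Category I = 24-52 weeks.

24-52 weeks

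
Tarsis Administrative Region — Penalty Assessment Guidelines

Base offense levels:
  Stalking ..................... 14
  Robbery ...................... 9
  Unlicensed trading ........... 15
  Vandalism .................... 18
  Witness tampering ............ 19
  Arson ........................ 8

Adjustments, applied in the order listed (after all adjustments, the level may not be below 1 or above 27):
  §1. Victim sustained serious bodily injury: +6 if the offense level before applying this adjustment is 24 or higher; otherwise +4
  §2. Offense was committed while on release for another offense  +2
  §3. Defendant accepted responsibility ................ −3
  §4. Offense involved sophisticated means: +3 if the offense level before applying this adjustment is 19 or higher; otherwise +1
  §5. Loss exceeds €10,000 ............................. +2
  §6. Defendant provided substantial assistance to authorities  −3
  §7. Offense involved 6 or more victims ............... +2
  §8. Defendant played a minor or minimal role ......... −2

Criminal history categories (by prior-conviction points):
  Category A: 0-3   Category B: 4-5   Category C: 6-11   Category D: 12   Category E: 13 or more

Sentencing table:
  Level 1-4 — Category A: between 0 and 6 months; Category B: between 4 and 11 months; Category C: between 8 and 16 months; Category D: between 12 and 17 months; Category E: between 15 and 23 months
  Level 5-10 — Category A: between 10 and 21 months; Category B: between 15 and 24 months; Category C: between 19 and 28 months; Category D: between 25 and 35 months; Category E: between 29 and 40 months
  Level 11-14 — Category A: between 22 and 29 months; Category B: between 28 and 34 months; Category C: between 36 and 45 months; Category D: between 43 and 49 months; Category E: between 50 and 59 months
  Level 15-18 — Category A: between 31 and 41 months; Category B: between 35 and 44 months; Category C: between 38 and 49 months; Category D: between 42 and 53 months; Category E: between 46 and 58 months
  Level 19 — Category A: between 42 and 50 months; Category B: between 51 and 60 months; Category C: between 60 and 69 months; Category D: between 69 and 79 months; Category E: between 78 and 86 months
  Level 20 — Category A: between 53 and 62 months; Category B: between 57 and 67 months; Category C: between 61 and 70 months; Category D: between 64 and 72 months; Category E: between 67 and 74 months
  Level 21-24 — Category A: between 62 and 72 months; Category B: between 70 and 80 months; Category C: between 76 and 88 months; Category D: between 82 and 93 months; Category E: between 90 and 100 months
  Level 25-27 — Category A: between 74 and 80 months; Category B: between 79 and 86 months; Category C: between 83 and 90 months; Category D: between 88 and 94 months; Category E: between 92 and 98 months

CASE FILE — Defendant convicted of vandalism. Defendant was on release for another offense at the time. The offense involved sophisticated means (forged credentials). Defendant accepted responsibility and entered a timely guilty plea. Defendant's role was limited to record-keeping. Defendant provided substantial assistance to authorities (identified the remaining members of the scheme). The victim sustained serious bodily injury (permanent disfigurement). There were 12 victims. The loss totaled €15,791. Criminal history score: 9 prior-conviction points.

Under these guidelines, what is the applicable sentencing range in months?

76-88 months

Base offense level for vandalism: 18.
§1 applies (level before this adjustment is 18 < 24, so +4): 18 + 4 = 22.
§2 applies: 22 + 2 = 24.
§3 applies: 24 − 3 = 21.
§4 applies (level before this adjustment is 21 ≥ 19, so +3): 21 + 3 = 24.
§5 applies: 24 + 2 = 26.
§6 applies: 26 − 3 = 23.
§7 applies: 23 + 2 = 25.
§8 applies: 25 − 2 = 23.
Final offense level: 23.
Criminal history: 9 prior points → Category C (6-11).
Level 23 falls in the 21-24 band.
Grid: Level 21-24 × Category C = 76-88 months.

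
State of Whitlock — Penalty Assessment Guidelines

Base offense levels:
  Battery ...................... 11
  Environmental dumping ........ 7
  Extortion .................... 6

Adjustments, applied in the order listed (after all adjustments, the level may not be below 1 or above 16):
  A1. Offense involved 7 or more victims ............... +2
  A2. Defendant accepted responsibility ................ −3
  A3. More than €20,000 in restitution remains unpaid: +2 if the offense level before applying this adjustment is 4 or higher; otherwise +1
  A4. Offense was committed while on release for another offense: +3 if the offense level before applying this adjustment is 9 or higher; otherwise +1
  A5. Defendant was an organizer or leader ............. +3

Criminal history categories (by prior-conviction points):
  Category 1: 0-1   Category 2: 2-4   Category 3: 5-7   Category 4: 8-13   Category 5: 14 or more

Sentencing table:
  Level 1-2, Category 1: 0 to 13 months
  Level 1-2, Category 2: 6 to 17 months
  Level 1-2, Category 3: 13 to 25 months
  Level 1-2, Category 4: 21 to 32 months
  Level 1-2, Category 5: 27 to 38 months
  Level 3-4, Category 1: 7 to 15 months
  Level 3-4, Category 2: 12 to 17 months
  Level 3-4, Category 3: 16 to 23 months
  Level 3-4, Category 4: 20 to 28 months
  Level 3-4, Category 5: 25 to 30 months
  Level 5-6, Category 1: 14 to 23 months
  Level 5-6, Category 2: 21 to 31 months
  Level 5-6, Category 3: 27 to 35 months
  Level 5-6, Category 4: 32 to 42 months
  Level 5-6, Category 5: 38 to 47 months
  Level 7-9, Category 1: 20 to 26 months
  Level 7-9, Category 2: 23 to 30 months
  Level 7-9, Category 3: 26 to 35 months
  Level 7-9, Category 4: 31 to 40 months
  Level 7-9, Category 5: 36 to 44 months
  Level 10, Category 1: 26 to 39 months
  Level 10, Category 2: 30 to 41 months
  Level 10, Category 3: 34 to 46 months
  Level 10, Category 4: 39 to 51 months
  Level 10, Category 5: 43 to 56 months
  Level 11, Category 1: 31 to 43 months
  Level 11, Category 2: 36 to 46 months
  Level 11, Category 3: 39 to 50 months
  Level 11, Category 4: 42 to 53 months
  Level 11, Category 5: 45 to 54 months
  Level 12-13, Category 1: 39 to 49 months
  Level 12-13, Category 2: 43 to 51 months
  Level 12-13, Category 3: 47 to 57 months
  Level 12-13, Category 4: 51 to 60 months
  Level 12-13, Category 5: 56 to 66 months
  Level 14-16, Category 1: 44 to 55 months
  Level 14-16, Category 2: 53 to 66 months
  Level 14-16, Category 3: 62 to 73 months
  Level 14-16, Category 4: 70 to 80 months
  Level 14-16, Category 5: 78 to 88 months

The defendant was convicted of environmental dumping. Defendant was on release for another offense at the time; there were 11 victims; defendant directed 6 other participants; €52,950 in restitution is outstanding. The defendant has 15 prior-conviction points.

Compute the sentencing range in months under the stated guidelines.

Base offense level for environmental dumping: 7.
A1 applies: 7 + 2 = 9.
A3 applies (level before this adjustment is 9 ≥ 4, so +2): 9 + 2 = 11.
A4 applies (level before this adjustment is 11 ≥ 9, so +3): 11 + 3 = 14.
A5 applies: 14 + 3 = 17.
Level 17 exceeds the maximum of 16; capped at 16.
Final offense level: 16.
Criminal history: 15 prior points → Category 5 (14+).
Level 16 falls in the 14-16 band.
Grid: Level 14-16 × Category 5 = 78-88 months.

78-88 months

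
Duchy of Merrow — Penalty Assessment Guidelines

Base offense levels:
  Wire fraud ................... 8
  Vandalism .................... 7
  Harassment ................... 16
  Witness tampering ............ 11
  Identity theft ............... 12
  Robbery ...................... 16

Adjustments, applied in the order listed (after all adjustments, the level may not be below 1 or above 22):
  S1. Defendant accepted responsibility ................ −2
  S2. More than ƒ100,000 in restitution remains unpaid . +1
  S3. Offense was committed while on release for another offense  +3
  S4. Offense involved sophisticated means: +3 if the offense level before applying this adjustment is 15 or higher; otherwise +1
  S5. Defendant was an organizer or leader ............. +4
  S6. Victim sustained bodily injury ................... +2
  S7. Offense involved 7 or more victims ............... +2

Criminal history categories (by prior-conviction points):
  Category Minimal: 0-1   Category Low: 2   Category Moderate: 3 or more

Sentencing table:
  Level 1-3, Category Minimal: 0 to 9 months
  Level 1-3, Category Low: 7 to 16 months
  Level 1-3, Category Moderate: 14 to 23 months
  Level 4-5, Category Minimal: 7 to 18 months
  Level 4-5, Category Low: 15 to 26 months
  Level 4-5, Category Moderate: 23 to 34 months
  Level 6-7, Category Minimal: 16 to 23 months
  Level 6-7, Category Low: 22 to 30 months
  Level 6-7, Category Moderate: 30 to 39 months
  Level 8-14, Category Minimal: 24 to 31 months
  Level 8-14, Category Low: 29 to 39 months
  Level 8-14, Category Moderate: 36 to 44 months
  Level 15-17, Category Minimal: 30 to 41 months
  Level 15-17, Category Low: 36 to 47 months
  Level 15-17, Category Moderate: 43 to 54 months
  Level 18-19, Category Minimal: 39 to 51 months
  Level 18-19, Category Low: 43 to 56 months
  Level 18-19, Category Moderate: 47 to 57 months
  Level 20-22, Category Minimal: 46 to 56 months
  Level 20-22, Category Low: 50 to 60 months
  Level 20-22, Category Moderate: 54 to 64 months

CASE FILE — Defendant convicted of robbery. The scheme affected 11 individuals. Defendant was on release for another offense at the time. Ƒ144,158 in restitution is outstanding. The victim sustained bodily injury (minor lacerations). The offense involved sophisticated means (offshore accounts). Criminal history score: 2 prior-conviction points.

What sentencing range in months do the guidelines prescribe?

Base offense level for robbery: 16.
S2 applies: 16 + 1 = 17.
S3 applies: 17 + 3 = 20.
S4 applies (level before this adjustment is 20 ≥ 15, so +3): 20 + 3 = 23.
S6 applies: 23 + 2 = 25.
S7 applies: 25 + 2 = 27.
Level 27 exceeds the maximum of 22; capped at 22.
Final offense level: 22.
Criminal history: 2 prior points → Category Low (2).
Level 22 falls in the 20-22 band.
Grid: Level 20-22 × Category Low = 50-60 months.

50-60 months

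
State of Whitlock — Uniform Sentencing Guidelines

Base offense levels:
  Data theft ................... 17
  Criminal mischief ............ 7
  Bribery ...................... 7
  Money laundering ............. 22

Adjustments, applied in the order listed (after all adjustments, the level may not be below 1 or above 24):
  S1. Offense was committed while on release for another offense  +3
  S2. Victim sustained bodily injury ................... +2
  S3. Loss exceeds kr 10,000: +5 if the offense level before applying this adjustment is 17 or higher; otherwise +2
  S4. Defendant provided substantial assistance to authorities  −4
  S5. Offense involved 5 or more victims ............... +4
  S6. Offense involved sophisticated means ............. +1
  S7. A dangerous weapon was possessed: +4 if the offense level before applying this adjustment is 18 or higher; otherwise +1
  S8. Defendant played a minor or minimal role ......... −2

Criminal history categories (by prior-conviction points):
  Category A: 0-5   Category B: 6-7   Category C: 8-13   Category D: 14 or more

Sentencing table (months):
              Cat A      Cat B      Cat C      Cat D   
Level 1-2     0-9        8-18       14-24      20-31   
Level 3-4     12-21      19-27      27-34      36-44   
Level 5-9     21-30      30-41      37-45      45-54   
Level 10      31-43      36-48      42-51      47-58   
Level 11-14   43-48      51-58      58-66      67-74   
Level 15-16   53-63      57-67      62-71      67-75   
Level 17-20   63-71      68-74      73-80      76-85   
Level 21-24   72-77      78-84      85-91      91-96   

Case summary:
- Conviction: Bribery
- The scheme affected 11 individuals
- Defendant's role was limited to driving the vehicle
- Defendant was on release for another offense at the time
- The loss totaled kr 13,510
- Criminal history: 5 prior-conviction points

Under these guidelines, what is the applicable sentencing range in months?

43-48 months

Base offense level for bribery: 7.
S1 applies: 7 + 3 = 10.
S2 does not apply.
S3 applies (level before this adjustment is 10 < 17, so +2): 10 + 2 = 12.
S5 applies: 12 + 4 = 16.
S6 does not apply.
S8 applies: 16 − 2 = 14.
Final offense level: 14.
Criminal history: 5 prior points → Category A (0-5).
Level 14 falls in the 11-14 band.
Grid: Level 11-14 × Category A = 43-48 months.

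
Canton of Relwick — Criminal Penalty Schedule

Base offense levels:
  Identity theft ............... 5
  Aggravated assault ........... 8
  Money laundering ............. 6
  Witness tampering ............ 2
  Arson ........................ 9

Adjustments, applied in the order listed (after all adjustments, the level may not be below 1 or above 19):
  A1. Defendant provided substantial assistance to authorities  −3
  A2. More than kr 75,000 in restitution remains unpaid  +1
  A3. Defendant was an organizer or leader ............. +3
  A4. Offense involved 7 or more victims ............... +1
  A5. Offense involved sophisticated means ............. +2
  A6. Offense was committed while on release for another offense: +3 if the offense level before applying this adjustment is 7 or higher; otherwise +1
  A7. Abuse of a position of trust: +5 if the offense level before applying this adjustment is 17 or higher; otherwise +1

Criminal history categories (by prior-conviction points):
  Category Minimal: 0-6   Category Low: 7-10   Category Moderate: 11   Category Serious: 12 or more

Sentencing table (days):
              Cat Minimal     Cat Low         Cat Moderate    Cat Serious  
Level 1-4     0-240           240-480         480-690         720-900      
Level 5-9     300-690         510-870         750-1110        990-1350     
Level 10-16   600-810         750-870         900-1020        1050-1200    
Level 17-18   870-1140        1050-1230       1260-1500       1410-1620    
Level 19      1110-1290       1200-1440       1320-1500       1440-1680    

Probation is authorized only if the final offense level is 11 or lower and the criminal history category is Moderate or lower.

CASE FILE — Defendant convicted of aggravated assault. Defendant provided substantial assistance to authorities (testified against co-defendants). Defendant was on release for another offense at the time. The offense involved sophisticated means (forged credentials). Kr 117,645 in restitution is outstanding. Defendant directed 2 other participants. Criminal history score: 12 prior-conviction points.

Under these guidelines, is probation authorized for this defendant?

Base offense level for aggravated assault: 8.
A1 applies: 8 − 3 = 5.
A2 applies: 5 + 1 = 6.
A3 applies: 6 + 3 = 9.
A4 does not apply.
A5 applies: 9 + 2 = 11.
A6 applies (level before this adjustment is 11 ≥ 7, so +3): 11 + 3 = 14.
Final offense level: 14.
Criminal history: 12 prior points → Category Serious (12+).
Level 14 falls in the 10-16 band.
Grid: Level 10-16 × Category Serious = 1050-1200 days.
Probation check: level 14 > 11 and category Serious > Moderate → not eligible.

No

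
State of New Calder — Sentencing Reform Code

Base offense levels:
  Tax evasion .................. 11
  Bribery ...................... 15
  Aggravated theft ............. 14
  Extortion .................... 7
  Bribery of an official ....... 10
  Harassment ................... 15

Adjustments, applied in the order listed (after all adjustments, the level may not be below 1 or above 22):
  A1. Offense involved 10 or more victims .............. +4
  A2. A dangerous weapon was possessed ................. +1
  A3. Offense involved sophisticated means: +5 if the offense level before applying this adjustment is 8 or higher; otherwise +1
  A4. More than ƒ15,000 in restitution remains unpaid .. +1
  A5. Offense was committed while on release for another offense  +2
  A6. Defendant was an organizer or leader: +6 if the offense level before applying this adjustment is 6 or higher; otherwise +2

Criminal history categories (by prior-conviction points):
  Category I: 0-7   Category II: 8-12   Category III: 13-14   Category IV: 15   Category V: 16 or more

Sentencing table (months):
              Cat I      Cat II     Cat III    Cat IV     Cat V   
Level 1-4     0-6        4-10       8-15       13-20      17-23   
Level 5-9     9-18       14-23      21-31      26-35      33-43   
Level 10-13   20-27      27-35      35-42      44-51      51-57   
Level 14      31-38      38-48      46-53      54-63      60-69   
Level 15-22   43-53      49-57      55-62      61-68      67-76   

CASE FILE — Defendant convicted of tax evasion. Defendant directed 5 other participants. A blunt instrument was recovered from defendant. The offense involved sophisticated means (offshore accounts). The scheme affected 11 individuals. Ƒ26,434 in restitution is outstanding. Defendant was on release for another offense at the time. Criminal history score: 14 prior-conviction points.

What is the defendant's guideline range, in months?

55-62 months

Base offense level for tax evasion: 11.
A1 applies: 11 + 4 = 15.
A2 applies: 15 + 1 = 16.
A3 applies (level before this adjustment is 16 ≥ 8, so +5): 16 + 5 = 21.
A4 applies: 21 + 1 = 22.
A5 applies: 22 + 2 = 24.
A6 applies (level before this adjustment is 24 ≥ 6, so +6): 24 + 6 = 30.
Level 30 exceeds the maximum of 22; capped at 22.
Final offense level: 22.
Criminal history: 14 prior points → Category III (13-14).
Level 22 falls in the 15-22 band.
Grid: Level 15-22 × Category III = 55-62 months.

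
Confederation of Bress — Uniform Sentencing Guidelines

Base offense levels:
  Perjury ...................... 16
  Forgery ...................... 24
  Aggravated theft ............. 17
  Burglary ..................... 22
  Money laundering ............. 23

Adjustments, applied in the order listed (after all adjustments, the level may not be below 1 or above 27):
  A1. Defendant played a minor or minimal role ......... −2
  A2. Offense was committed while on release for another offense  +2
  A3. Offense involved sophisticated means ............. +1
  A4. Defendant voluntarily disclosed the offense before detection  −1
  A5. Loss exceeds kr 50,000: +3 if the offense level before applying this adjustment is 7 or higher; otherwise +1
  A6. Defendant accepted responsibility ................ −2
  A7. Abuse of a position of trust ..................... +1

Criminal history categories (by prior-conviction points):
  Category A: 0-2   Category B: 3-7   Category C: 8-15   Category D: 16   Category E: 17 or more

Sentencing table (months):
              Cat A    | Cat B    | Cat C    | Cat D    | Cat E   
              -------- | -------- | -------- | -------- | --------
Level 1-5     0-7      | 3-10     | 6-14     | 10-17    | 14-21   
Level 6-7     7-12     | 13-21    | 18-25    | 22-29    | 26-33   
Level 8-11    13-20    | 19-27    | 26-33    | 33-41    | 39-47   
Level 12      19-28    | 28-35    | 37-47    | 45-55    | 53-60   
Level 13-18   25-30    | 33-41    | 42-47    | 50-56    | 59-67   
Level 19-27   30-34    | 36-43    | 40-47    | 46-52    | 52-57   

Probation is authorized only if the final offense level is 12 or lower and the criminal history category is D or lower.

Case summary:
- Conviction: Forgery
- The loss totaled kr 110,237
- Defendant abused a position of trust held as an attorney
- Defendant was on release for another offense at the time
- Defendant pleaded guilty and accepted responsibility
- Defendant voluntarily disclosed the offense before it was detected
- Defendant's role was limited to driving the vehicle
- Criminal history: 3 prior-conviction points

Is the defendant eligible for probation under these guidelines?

No

Base offense level for forgery: 24.
A1 applies: 24 − 2 = 22.
A2 applies: 22 + 2 = 24.
A3 does not apply.
A4 applies: 24 − 1 = 23.
A5 applies (level before this adjustment is 23 ≥ 7, so +3): 23 + 3 = 26.
A6 applies: 26 − 2 = 24.
A7 applies: 24 + 1 = 25.
Final offense level: 25.
Criminal history: 3 prior points → Category B (3-7).
Level 25 falls in the 19-27 band.
Grid: Level 19-27 × Category B = 36-43 months.
Probation check: level 25 > 12 and category B ≤ D → not eligible.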